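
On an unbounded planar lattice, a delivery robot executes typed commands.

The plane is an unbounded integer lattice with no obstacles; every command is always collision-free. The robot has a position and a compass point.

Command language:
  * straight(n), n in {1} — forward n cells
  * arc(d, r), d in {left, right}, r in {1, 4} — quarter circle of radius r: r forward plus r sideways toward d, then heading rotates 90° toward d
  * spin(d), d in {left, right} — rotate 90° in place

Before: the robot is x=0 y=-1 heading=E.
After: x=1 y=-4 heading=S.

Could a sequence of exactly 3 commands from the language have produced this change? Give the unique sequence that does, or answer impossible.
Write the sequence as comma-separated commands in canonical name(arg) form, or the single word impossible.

arc(right, 1), straight(1), straight(1)

key: cell and facing (now S) both changed — the 3 commands mix motion and turning
initial: x=0 y=-1 heading=E
step 1 (arc(right, 1)): x=1 y=-2 heading=S
step 2 (straight(1)): x=1 y=-3 heading=S
step 3 (straight(1)): x=1 y=-4 heading=S
all 343 alternatives checked — unique.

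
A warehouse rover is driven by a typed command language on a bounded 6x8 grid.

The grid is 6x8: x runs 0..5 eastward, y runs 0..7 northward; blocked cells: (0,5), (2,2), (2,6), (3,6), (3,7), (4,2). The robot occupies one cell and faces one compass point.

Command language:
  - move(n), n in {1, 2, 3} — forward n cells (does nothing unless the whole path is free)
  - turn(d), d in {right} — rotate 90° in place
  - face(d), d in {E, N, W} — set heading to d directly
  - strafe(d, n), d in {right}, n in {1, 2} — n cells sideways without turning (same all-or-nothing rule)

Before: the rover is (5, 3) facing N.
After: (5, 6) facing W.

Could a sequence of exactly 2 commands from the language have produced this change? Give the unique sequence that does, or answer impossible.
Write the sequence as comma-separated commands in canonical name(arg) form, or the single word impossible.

key: cell and facing (now W) both changed — the 2 commands mix motion and turning
start: (5, 3) facing N
1. move(3) → (5, 6) facing N
2. face(W) → (5, 6) facing W
no rival 2-sequence matches.

move(3), face(W)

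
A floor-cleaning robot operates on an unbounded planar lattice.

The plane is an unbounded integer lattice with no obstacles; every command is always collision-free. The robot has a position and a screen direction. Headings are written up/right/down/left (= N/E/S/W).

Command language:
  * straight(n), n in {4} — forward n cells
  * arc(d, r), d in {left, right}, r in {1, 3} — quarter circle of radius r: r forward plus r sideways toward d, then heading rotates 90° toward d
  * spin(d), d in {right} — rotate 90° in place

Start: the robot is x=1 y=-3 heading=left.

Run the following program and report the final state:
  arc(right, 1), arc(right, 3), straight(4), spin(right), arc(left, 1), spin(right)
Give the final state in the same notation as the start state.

begin: x=1 y=-3 heading=left
t=1 arc(right, 1) ⇒ x=0 y=-2 heading=up
t=2 arc(right, 3) ⇒ x=3 y=1 heading=right
t=3 straight(4) ⇒ x=7 y=1 heading=right
t=4 spin(right) ⇒ x=7 y=1 heading=down
t=5 arc(left, 1) ⇒ x=8 y=0 heading=right
t=6 spin(right) ⇒ x=8 y=0 heading=down

x=8 y=0 heading=down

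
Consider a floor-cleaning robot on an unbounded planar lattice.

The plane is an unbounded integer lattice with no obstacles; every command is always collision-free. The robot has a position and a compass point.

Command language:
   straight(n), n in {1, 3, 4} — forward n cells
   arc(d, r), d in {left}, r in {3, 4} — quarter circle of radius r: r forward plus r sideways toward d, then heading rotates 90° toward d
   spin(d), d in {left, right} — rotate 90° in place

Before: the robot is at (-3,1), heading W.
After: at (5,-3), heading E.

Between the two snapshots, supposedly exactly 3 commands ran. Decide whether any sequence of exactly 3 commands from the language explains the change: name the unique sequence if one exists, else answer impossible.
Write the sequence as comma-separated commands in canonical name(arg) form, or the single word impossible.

spin(left), arc(left, 4), straight(4)

key: cell and facing (now E) both changed — the 3 commands mix motion and turning
t0: at (-3,1), heading W
t=1 spin(left) ⇒ at (-3,1), heading S
t=2 arc(left, 4) ⇒ at (1,-3), heading E
t=3 straight(4) ⇒ at (5,-3), heading E
all 343 alternatives checked — unique.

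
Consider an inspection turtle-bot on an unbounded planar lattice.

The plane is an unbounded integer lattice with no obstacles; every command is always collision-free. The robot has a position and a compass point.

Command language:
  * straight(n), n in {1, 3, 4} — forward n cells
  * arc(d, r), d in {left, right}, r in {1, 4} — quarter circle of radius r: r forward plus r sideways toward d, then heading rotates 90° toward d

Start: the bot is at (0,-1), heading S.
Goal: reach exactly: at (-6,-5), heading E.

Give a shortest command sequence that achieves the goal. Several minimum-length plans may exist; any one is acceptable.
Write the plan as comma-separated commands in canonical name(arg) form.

start: at (0,-1), heading S
[1] after arc(right, 4): at (-4,-5), heading W
[2] after arc(right, 4): at (-8,-1), heading N
[3] after arc(left, 1): at (-9,0), heading W
[4] after arc(left, 1): at (-10,-1), heading S
[5] after arc(left, 4): at (-6,-5), heading E
minimal: 5 command(s), checked below 5.

arc(right, 4), arc(right, 4), arc(left, 1), arc(left, 1), arc(left, 4)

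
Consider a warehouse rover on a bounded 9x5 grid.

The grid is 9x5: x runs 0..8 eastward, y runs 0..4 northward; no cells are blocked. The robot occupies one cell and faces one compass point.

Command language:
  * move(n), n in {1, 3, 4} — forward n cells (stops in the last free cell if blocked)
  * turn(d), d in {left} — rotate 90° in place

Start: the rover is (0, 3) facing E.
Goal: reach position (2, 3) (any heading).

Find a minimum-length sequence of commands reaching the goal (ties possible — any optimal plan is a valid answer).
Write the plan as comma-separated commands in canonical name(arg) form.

begin: (0, 3) facing E
step 1 (move(1)): (1, 3) facing E
step 2 (move(1)): (2, 3) facing E
minimal: 2 command(s), checked below 2.

move(1), move(1)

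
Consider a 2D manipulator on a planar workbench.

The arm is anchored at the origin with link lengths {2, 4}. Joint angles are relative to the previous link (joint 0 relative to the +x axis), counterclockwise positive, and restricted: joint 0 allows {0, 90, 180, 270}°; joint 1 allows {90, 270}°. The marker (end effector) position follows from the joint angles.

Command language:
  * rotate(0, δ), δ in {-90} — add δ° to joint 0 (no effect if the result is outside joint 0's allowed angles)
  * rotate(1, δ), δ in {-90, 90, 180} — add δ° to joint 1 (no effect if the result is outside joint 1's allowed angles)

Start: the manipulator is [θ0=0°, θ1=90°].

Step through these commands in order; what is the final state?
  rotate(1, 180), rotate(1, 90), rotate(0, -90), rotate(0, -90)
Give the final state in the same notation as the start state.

[θ0=180°, θ1=270°]

initial: [θ0=0°, θ1=90°]
1. rotate(1, 180) → [θ0=0°, θ1=270°]
2. rotate(1, 90) → [θ0=0°, θ1=270°]
3. rotate(0, -90) → [θ0=270°, θ1=270°]
4. rotate(0, -90) → [θ0=180°, θ1=270°]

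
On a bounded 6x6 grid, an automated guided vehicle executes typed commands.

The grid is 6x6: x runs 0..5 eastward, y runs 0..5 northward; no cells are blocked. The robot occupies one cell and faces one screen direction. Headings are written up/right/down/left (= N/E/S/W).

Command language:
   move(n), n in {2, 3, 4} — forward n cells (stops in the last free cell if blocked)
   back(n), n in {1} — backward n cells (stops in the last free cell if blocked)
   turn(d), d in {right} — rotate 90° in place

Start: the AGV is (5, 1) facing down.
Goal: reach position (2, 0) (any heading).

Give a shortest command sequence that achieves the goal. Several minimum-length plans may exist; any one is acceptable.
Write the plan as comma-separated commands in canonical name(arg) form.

move(4), turn(right), move(3)

start: (5, 1) facing down
[1] after move(4): (5, 0) facing down
[2] after turn(right): (5, 0) facing left
[3] after move(3): (2, 0) facing left
nothing shorter than 3 reaches the goal.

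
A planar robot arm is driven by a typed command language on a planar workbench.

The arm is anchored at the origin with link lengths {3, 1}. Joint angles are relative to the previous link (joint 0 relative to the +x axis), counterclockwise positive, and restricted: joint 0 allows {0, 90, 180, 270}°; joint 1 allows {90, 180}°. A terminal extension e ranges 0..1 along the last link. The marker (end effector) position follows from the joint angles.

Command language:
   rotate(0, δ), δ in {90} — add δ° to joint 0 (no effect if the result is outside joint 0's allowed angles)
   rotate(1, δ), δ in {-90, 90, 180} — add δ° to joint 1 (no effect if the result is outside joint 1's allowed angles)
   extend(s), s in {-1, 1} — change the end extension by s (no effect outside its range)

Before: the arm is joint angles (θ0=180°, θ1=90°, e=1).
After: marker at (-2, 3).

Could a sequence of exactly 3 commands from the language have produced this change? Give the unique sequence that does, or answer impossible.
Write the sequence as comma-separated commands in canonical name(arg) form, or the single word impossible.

rotate(0, 90), rotate(0, 90), rotate(0, 90)

begin: joint angles (θ0=180°, θ1=90°, e=1)
[1] after rotate(0, 90): joint angles (θ0=270°, θ1=90°, e=1)
[2] after rotate(0, 90): joint angles (θ0=0°, θ1=90°, e=1)
[3] after rotate(0, 90): joint angles (θ0=90°, θ1=90°, e=1)
no other 3-command option fits: unique.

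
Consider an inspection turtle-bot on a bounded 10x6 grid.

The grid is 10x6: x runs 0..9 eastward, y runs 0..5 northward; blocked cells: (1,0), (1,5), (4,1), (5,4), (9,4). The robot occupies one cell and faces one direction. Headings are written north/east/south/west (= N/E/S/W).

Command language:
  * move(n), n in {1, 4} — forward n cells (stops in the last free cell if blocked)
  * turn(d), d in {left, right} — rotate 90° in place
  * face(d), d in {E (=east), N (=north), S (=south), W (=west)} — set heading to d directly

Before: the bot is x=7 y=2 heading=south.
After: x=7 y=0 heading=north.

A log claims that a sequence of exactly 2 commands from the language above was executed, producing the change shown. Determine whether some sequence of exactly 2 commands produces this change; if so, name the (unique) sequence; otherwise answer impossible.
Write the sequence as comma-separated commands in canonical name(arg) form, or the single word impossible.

move(4), face(N)

key: move(4) runs into the grid edge before its full distance
start: x=7 y=2 heading=south
[1] after move(4): x=7 y=0 heading=south
[2] after face(N): x=7 y=0 heading=north
uniquely the one of 64 2-step routes that fits.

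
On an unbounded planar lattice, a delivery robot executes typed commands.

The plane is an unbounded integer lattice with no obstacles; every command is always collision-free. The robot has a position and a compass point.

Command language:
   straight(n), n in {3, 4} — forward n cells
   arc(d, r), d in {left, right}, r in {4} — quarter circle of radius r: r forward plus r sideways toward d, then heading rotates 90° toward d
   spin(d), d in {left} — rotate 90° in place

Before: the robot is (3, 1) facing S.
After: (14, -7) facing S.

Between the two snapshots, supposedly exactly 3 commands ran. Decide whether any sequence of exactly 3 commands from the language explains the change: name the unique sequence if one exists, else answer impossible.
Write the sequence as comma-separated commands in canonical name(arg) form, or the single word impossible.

arc(left, 4), straight(3), arc(right, 4)

key: heading stays S — rotations cancel among the 3 commands
t0: (3, 1) facing S
[1] after arc(left, 4): (7, -3) facing E
[2] after straight(3): (10, -3) facing E
[3] after arc(right, 4): (14, -7) facing S
uniquely the one of 125 3-step routes that fits.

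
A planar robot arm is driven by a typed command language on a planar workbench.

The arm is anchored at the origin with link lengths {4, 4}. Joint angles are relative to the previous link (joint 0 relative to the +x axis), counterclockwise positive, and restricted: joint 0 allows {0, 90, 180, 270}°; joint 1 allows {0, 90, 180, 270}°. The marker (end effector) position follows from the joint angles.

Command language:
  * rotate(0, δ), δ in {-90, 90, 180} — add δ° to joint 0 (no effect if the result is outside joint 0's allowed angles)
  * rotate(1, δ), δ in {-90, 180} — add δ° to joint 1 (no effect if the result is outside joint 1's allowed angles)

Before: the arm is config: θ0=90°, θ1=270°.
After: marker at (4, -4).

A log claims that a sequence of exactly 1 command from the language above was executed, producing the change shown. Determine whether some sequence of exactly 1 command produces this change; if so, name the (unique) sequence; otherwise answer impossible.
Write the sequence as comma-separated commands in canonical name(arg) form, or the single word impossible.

start: config: θ0=90°, θ1=270°
1. rotate(0, -90) → config: θ0=0°, θ1=270°
uniquely the one of 5 1-step routes that fits.

rotate(0, -90)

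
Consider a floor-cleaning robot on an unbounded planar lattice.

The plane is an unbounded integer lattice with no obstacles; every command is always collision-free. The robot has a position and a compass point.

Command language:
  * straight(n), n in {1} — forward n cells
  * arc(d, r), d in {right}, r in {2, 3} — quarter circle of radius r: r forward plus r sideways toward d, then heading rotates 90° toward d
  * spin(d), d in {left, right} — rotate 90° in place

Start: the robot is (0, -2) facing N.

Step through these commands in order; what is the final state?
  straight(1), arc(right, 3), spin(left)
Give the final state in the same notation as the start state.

(3, 2) facing N

initial: (0, -2) facing N
[1] after straight(1): (0, -1) facing N
[2] after arc(right, 3): (3, 2) facing E
[3] after spin(left): (3, 2) facing N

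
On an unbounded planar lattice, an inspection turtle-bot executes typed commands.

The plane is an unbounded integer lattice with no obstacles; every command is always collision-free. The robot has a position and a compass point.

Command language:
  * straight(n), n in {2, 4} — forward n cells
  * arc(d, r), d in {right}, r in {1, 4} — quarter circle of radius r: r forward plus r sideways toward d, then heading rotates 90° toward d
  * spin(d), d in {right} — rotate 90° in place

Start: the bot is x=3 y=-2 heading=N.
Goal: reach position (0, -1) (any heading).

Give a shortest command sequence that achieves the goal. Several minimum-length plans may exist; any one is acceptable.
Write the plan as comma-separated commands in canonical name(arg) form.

straight(4), arc(right, 1), spin(right), arc(right, 4)

initial: x=3 y=-2 heading=N
step 1 (straight(4)): x=3 y=2 heading=N
step 2 (arc(right, 1)): x=4 y=3 heading=E
step 3 (spin(right)): x=4 y=3 heading=S
step 4 (arc(right, 4)): x=0 y=-1 heading=W
no 3-step plan works, so 4 is optimal.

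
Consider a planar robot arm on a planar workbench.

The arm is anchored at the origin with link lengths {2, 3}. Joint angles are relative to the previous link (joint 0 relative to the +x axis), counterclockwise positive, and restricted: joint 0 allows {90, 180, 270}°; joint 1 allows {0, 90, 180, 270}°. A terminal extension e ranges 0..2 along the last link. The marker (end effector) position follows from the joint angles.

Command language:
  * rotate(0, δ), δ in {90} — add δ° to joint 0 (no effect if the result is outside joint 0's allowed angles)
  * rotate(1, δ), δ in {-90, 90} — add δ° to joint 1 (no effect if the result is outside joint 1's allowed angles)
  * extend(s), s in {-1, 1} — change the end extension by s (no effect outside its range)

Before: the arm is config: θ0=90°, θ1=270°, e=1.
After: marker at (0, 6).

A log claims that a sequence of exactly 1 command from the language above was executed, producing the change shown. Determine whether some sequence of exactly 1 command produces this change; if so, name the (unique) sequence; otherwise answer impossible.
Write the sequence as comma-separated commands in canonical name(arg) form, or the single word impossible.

rotate(1, 90)

initial: config: θ0=90°, θ1=270°, e=1
1. rotate(1, 90) → config: θ0=90°, θ1=0°, e=1
all 5 alternatives checked — unique.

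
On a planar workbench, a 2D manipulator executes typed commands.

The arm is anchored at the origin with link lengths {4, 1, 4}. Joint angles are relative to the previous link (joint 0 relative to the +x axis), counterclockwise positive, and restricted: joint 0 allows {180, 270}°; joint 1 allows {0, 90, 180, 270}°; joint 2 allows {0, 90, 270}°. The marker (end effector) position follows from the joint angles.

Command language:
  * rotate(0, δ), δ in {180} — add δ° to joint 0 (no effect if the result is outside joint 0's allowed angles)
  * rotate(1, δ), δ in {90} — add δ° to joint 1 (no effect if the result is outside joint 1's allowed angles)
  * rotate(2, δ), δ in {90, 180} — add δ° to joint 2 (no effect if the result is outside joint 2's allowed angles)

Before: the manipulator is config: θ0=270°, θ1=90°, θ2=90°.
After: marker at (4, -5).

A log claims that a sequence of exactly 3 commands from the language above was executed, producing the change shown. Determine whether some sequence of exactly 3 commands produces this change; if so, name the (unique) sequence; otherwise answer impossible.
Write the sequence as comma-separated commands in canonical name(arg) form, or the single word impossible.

begin: config: θ0=270°, θ1=90°, θ2=90°
[1] after rotate(1, 90): config: θ0=270°, θ1=180°, θ2=90°
[2] after rotate(1, 90): config: θ0=270°, θ1=270°, θ2=90°
[3] after rotate(1, 90): config: θ0=270°, θ1=0°, θ2=90°
all 64 alternatives checked — unique.

rotate(1, 90), rotate(1, 90), rotate(1, 90)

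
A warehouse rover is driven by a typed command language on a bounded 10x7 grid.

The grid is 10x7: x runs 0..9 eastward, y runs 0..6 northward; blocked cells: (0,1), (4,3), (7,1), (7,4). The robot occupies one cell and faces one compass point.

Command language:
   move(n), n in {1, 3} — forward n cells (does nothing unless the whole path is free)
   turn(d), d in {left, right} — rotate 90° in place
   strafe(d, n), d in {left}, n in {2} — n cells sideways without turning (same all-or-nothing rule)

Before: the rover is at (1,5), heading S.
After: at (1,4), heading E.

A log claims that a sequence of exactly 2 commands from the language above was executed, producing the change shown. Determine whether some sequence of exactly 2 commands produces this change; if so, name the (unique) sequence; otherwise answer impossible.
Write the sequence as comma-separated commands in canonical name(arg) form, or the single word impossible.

move(1), turn(left)

key: running turn(left) before move(1) would end elsewhere — order is forced
t0: at (1,5), heading S
t=1 move(1) ⇒ at (1,4), heading S
t=2 turn(left) ⇒ at (1,4), heading E
uniquely the one of 25 2-step routes that fits.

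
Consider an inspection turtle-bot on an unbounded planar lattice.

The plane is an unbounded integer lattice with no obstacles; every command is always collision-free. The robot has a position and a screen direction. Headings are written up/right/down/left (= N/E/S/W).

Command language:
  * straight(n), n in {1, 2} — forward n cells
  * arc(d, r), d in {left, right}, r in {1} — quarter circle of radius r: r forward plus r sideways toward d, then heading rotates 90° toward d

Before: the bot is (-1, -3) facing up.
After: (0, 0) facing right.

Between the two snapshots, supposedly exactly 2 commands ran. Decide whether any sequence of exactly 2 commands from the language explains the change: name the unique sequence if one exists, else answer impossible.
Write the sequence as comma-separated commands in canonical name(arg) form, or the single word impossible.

key: order matters: swapping straight(2) and arc(right, 1) lands elsewhere
begin: (-1, -3) facing up
[1] after straight(2): (-1, -1) facing up
[2] after arc(right, 1): (0, 0) facing right
no rival 2-sequence matches.

straight(2), arc(right, 1)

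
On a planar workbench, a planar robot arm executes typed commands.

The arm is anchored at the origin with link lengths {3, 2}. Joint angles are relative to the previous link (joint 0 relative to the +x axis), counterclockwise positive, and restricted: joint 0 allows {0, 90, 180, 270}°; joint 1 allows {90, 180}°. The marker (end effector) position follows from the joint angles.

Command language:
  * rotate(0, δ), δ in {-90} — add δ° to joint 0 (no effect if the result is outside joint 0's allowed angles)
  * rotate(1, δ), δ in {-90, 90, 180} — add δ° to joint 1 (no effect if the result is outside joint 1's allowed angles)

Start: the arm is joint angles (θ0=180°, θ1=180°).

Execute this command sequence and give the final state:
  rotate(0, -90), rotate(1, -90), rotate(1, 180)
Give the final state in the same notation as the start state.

joint angles (θ0=90°, θ1=90°)

initial: joint angles (θ0=180°, θ1=180°)
[1] after rotate(0, -90): joint angles (θ0=90°, θ1=180°)
[2] after rotate(1, -90): joint angles (θ0=90°, θ1=90°)
[3] after rotate(1, 180): joint angles (θ0=90°, θ1=90°)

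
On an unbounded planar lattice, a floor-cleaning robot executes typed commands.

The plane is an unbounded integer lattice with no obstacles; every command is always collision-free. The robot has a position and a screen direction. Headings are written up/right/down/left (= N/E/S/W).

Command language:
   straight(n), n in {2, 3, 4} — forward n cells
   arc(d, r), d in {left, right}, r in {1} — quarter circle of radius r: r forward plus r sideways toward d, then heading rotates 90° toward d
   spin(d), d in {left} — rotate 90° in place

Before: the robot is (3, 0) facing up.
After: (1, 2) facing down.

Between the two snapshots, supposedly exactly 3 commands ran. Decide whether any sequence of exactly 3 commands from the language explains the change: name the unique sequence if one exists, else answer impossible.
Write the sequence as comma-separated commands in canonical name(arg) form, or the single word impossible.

key: cell and facing (now S) both changed — the 3 commands mix motion and turning
initial: (3, 0) facing up
step 1 (straight(2)): (3, 2) facing up
step 2 (arc(left, 1)): (2, 3) facing left
step 3 (arc(left, 1)): (1, 2) facing down
all 216 alternatives checked — unique.

straight(2), arc(left, 1), arc(left, 1)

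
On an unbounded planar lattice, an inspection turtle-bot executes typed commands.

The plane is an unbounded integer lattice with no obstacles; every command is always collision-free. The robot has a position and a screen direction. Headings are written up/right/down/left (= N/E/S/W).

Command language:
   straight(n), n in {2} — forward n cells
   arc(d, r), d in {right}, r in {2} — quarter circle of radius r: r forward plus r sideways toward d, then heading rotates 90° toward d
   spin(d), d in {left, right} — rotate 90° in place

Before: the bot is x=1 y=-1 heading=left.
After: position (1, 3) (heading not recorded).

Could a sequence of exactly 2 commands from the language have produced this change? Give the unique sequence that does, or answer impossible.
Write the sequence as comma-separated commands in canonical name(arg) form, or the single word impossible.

arc(right, 2), arc(right, 2)

t0: x=1 y=-1 heading=left
[1] after arc(right, 2): x=-1 y=1 heading=up
[2] after arc(right, 2): x=1 y=3 heading=right
all 16 alternatives checked — unique.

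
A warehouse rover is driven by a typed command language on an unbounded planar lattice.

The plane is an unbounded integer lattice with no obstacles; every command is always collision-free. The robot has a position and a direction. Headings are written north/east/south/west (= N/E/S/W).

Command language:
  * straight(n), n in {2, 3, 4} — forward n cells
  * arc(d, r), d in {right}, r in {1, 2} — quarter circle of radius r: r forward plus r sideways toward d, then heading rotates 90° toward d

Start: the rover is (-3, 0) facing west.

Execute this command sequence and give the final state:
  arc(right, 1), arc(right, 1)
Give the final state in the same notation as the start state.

t0: (-3, 0) facing west
[1] after arc(right, 1): (-4, 1) facing north
[2] after arc(right, 1): (-3, 2) facing east

(-3, 2) facing east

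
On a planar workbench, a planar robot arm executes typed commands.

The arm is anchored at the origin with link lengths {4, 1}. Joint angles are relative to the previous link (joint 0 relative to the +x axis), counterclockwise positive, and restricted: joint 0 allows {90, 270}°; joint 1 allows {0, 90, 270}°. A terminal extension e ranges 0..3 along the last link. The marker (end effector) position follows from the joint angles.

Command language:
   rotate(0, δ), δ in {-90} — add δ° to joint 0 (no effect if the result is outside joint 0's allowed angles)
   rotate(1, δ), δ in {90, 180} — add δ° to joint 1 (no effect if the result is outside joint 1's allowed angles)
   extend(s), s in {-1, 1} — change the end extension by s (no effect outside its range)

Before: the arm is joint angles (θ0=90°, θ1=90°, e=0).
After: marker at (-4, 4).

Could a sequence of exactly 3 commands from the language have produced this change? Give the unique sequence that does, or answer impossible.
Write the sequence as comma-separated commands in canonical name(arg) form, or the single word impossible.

extend(1), extend(1), extend(1)

start: joint angles (θ0=90°, θ1=90°, e=0)
t=1 extend(1) ⇒ joint angles (θ0=90°, θ1=90°, e=1)
t=2 extend(1) ⇒ joint angles (θ0=90°, θ1=90°, e=2)
t=3 extend(1) ⇒ joint angles (θ0=90°, θ1=90°, e=3)
no other 3-command option fits: unique.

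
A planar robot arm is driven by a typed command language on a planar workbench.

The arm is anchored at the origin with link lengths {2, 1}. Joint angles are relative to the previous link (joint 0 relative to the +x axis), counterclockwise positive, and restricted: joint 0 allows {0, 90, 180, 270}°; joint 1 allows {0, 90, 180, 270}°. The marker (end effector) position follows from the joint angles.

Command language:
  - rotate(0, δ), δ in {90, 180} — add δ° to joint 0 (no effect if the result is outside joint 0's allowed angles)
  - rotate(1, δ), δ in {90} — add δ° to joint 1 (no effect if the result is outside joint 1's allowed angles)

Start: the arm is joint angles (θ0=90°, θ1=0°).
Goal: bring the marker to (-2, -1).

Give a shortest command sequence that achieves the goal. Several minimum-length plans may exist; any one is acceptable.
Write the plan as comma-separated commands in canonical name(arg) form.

start: joint angles (θ0=90°, θ1=0°)
step 1 (rotate(0, 90)): joint angles (θ0=180°, θ1=0°)
step 2 (rotate(1, 90)): joint angles (θ0=180°, θ1=90°)
minimal: 2 command(s), checked below 2.

rotate(0, 90), rotate(1, 90)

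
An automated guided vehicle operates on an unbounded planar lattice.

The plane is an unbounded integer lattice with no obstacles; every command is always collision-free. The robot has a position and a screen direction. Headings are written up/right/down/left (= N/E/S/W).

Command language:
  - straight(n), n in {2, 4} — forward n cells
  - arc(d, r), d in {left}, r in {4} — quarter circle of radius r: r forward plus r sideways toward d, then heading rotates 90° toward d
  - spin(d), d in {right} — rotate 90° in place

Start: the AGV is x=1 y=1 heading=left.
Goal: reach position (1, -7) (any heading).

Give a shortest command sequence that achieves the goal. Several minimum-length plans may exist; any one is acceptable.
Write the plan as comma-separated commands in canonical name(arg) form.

arc(left, 4), arc(left, 4)

t0: x=1 y=1 heading=left
t=1 arc(left, 4) ⇒ x=-3 y=-3 heading=down
t=2 arc(left, 4) ⇒ x=1 y=-7 heading=right
minimal: 2 command(s), checked below 2.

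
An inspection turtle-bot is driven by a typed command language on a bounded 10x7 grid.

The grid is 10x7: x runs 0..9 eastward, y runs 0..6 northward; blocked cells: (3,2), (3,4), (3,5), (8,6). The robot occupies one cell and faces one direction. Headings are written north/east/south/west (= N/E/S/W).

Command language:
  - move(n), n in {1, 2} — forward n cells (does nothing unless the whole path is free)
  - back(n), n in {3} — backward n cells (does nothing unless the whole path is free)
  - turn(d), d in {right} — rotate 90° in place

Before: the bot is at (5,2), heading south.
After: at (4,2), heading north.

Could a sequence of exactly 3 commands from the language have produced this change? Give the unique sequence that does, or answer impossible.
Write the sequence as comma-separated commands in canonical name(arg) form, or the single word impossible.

turn(right), move(1), turn(right)

key: cell and facing (now N) both changed — the 3 commands mix motion and turning
t0: at (5,2), heading south
[1] after turn(right): at (5,2), heading west
[2] after move(1): at (4,2), heading west
[3] after turn(right): at (4,2), heading north
no rival 3-sequence matches.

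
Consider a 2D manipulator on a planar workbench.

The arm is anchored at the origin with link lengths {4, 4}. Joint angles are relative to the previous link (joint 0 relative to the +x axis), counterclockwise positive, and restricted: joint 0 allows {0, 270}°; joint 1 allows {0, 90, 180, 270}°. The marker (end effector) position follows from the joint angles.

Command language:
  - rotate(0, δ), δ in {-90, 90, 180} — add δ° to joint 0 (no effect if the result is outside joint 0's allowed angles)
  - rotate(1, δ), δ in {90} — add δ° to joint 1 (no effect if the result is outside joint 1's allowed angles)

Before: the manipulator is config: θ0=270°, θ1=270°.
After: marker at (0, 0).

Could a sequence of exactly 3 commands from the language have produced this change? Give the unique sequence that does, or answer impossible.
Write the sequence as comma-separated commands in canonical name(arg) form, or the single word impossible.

rotate(1, 90), rotate(1, 90), rotate(1, 90)

t0: config: θ0=270°, θ1=270°
step 1 (rotate(1, 90)): config: θ0=270°, θ1=0°
step 2 (rotate(1, 90)): config: θ0=270°, θ1=90°
step 3 (rotate(1, 90)): config: θ0=270°, θ1=180°
no rival 3-sequence matches.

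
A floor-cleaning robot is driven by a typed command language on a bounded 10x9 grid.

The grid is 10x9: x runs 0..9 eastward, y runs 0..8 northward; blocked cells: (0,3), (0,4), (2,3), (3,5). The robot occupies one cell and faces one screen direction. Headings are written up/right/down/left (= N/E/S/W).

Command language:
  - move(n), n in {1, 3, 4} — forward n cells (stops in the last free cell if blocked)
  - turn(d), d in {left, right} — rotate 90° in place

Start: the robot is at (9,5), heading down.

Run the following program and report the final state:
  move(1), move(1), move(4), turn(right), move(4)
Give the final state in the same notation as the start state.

at (5,0), heading left

t0: at (9,5), heading down
1. move(1) → at (9,4), heading down
2. move(1) → at (9,3), heading down
3. move(4) → at (9,0), heading down
4. turn(right) → at (9,0), heading left
5. move(4) → at (5,0), heading left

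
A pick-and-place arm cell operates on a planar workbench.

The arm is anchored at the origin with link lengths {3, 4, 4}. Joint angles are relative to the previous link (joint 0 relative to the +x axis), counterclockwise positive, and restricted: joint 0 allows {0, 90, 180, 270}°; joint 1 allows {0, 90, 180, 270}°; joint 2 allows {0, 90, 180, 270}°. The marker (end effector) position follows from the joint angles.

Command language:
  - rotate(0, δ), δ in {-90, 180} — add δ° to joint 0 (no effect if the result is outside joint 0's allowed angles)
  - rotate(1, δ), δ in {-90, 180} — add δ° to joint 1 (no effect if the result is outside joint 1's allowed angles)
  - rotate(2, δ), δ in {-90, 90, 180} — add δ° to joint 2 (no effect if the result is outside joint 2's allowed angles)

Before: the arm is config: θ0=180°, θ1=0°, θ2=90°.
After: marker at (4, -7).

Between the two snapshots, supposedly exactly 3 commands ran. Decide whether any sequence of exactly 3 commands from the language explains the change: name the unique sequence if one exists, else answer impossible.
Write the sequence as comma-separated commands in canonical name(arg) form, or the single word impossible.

rotate(0, -90), rotate(0, -90), rotate(0, -90)

from: config: θ0=180°, θ1=0°, θ2=90°
step 1 (rotate(0, -90)): config: θ0=90°, θ1=0°, θ2=90°
step 2 (rotate(0, -90)): config: θ0=0°, θ1=0°, θ2=90°
step 3 (rotate(0, -90)): config: θ0=270°, θ1=0°, θ2=90°
no other 3-command option fits: unique.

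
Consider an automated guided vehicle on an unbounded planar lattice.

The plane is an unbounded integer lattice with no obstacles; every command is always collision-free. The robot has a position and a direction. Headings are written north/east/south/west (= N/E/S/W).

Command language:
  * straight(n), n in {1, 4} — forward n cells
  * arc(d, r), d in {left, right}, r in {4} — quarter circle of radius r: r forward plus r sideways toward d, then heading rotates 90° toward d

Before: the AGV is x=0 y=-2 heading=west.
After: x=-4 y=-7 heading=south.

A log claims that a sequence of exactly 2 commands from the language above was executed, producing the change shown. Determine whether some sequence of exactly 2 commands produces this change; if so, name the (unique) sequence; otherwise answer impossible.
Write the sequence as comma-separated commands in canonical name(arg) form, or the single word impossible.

key: running straight(1) before arc(left, 4) would end elsewhere — order is forced
t0: x=0 y=-2 heading=west
[1] after arc(left, 4): x=-4 y=-6 heading=south
[2] after straight(1): x=-4 y=-7 heading=south
uniquely the one of 16 2-step routes that fits.

arc(left, 4), straight(1)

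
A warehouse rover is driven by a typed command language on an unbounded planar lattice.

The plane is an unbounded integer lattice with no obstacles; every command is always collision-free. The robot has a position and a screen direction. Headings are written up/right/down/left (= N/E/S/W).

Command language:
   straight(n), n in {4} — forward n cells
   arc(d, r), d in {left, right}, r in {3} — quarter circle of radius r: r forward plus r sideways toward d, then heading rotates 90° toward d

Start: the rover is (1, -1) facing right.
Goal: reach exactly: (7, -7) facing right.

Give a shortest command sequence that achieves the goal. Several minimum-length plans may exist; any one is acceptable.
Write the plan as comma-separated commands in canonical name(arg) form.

arc(right, 3), arc(left, 3)

from: (1, -1) facing right
1. arc(right, 3) → (4, -4) facing down
2. arc(left, 3) → (7, -7) facing right
no 1-step plan works, so 2 is optimal.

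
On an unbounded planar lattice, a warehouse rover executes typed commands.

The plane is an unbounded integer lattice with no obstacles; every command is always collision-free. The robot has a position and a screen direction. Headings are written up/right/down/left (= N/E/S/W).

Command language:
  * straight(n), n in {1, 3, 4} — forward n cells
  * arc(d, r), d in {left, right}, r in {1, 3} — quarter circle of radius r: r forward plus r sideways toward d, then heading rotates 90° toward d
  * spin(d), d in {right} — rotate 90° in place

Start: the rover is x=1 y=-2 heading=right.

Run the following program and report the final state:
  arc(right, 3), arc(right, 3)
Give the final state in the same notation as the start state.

x=1 y=-8 heading=left

start: x=1 y=-2 heading=right
t=1 arc(right, 3) ⇒ x=4 y=-5 heading=down
t=2 arc(right, 3) ⇒ x=1 y=-8 heading=left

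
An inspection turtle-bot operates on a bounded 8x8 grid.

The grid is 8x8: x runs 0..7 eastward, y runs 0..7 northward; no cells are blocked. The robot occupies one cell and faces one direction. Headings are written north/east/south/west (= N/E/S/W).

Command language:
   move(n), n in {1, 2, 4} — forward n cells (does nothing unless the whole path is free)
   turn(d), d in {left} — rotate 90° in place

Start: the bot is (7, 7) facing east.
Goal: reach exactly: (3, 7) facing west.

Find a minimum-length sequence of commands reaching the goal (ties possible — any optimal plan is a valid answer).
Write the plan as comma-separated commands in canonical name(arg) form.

from: (7, 7) facing east
[1] after turn(left): (7, 7) facing north
[2] after turn(left): (7, 7) facing west
[3] after move(4): (3, 7) facing west
nothing shorter than 3 reaches the goal.

turn(left), turn(left), move(4)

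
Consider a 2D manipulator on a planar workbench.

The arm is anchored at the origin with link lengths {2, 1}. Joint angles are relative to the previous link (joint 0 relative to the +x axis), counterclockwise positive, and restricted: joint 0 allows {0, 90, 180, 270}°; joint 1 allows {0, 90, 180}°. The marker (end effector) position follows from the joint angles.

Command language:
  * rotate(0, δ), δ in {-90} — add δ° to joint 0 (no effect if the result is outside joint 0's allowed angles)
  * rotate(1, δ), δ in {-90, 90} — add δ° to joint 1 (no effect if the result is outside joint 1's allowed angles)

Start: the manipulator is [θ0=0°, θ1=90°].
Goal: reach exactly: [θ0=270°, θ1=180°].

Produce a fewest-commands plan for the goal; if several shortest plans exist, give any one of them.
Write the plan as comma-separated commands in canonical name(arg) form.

begin: [θ0=0°, θ1=90°]
t=1 rotate(1, 90) ⇒ [θ0=0°, θ1=180°]
t=2 rotate(0, -90) ⇒ [θ0=270°, θ1=180°]
nothing shorter than 2 reaches the goal.

rotate(1, 90), rotate(0, -90)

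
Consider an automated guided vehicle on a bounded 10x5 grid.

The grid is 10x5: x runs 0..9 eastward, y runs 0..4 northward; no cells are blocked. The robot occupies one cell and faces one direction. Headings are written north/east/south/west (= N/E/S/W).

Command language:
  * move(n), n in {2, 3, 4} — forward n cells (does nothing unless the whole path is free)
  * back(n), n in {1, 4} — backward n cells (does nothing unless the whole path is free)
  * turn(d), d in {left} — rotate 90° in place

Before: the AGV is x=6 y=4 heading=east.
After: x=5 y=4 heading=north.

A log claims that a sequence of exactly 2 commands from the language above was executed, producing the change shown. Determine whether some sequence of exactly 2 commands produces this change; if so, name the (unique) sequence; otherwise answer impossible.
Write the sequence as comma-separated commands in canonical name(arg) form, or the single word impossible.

key: position moved to (5,4) AND the heading swung to N — translation plus rotation needed
t0: x=6 y=4 heading=east
step 1 (back(1)): x=5 y=4 heading=east
step 2 (turn(left)): x=5 y=4 heading=north
all 36 alternatives checked — unique.

back(1), turn(left)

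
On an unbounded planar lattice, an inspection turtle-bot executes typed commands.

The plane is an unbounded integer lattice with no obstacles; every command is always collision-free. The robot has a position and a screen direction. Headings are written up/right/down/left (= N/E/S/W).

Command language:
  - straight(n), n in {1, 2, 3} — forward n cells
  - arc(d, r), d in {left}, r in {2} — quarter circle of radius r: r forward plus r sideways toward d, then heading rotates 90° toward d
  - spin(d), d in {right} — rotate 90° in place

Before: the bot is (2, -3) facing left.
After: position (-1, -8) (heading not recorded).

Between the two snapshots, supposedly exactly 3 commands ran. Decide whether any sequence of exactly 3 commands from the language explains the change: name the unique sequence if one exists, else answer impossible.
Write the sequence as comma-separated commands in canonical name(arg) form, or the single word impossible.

key: order matters: swapping straight(1) and straight(3) lands elsewhere
begin: (2, -3) facing left
t=1 straight(1) ⇒ (1, -3) facing left
t=2 arc(left, 2) ⇒ (-1, -5) facing down
t=3 straight(3) ⇒ (-1, -8) facing down
no other 3-command option fits: unique.

straight(1), arc(left, 2), straight(3)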